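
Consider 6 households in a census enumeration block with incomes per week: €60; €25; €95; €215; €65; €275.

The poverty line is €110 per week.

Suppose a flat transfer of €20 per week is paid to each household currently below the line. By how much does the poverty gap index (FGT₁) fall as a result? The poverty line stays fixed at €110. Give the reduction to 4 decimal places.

0.1136

Before: below the line — €25, €60, €65, €95; poverty gap index (FGT₁) = 0.295455.
After the €20 transfer: below the line — €45, €80, €85; poverty gap index (FGT₁) = 0.181818.
Reduction = 0.295455 − 0.181818 = 0.1136.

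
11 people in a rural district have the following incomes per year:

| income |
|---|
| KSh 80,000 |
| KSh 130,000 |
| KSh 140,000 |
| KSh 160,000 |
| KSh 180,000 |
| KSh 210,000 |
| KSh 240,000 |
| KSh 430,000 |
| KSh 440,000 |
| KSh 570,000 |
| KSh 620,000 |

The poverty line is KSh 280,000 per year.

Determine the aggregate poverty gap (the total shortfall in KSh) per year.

KSh 820,000

Poor units: KSh 80,000, KSh 130,000, KSh 140,000, KSh 160,000, KSh 180,000, KSh 210,000, KSh 240,000 (q = 7 of N = 11).
Individual gaps: 280000−80000 = 200000; 280000−130000 = 150000; 280000−140000 = 140000; 280000−160000 = 120000; 280000−180000 = 100000; 280000−210000 = 70000; 280000−240000 = 40000.
Aggregate gap = KSh 820,000.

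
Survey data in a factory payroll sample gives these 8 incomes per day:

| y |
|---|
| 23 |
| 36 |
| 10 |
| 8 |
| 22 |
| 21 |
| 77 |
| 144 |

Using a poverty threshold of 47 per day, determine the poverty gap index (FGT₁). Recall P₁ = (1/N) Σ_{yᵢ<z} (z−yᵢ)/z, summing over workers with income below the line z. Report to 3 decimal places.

Poor units: 8, 10, 21, 22, 23, 36 (q = 6 of N = 8).
Relative gaps: (47−8)/47 = 0.8298; (47−10)/47 = 0.7872; (47−21)/47 = 0.5532; (47−22)/47 = 0.5319; (47−23)/47 = 0.5106; (47−36)/47 = 0.2340.
Sum of shortfalls = 3.446809; P₁ averages over all N: 3.446809 / 8 = 0.431.

0.431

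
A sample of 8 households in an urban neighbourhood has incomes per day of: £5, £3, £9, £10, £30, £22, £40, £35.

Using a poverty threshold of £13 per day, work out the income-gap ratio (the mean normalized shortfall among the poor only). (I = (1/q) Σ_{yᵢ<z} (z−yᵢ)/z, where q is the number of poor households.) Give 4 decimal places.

0.4808

Below the line: £3, £5, £9, £10 (q = 4 of N = 8).
Shortfall ratios (z−y)/z: 0.7692, 0.6154, 0.3077, 0.2308; sum = 1.923077.
I averages over the q = 4 poor units only: 1.923077 / 4 = 0.4808.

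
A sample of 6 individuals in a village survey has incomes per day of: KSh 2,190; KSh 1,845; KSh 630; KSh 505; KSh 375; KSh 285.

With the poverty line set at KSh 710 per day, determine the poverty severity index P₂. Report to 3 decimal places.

Incomes under z: KSh 285, KSh 375, KSh 505, KSh 630 (q = 4 of N = 6).
Relative gaps: (710−285)/710 = 0.5986; (710−375)/710 = 0.4718; (710−505)/710 = 0.2887; (710−630)/710 = 0.1127.
Squared: 0.3583; 0.2226; 0.0834; 0.0127.
Sum = 0.676999; P₂ = 0.676999 / 6 = 0.113.

0.113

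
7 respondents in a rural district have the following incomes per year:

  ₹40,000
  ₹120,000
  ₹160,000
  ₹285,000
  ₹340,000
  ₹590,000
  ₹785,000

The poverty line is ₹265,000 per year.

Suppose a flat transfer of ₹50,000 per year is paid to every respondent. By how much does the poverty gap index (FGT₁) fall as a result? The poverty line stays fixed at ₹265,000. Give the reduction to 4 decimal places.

Before: below the line — ₹40,000, ₹120,000, ₹160,000; poverty gap index (FGT₁) = 0.256065.
After the ₹50,000 transfer: below the line — ₹90,000, ₹170,000, ₹210,000; poverty gap index (FGT₁) = 0.175202.
Reduction = 0.256065 − 0.175202 = 0.0809.

0.0809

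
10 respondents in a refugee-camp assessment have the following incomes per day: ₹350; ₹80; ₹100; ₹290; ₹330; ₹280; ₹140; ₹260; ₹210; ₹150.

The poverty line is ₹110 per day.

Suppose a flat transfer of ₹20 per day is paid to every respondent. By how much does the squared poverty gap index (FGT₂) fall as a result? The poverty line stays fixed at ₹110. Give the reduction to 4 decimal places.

0.0074

Before: below the line — ₹80, ₹100; squared poverty gap index (FGT₂) = 0.008264.
After the ₹20 transfer: below the line — ₹100; squared poverty gap index (FGT₂) = 0.000826.
Reduction = 0.008264 − 0.000826 = 0.0074.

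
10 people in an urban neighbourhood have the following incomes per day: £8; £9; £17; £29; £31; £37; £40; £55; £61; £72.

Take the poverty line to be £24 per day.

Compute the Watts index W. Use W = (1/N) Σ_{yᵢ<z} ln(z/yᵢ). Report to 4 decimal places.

0.2424

Poor units: £8, £9, £17 (q = 3 of N = 10).
Log shortfalls: ln(24/8) = 1.0986; ln(24/9) = 0.9808; ln(24/17) = 0.3448.
W = 2.424282 / 10 = 0.2424.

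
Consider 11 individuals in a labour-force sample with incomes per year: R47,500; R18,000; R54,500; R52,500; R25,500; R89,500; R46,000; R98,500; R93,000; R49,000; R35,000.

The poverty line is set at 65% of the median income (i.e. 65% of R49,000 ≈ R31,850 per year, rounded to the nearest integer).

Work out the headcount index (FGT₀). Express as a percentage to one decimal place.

2 of the 11 individuals have income below R31,850.
H = 2/11 = 18.2%.

18.2%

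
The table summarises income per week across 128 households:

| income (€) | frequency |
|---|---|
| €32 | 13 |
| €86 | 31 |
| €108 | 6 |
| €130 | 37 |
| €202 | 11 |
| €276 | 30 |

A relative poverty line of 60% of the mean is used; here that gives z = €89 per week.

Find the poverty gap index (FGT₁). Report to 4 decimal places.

Incomes under z: 13×€32, 31×€86 (q = 44 of N = 128).
Shortfall ratios: (89−32)/89 = 0.6404 (×13); (89−86)/89 = 0.0337 (×31).
Sum of shortfalls = 9.370787; P₁ averages over all N: 9.370787 / 128 = 0.0732.

0.0732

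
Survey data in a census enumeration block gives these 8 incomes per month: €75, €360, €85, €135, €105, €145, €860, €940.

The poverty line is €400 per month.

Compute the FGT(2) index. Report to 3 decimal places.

Poor units: €75, €85, €105, €135, €145, €360 (q = 6 of N = 8).
Gap ratios (z−y)/z: (400−75)/400 = 0.8125; (400−85)/400 = 0.7875; (400−105)/400 = 0.7375; (400−135)/400 = 0.6625; (400−145)/400 = 0.6375; (400−360)/400 = 0.1000.
Squared: 0.6602; 0.6202; 0.5439; 0.4389; 0.4064; 0.0100.
Sum = 2.679531; P₂ = 2.679531 / 8 = 0.335.

0.335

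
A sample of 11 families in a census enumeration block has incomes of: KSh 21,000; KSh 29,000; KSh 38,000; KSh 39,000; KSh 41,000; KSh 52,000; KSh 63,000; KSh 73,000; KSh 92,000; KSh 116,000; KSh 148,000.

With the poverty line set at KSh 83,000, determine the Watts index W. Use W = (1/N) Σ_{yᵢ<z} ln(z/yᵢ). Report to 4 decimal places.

Below z: KSh 21,000, KSh 29,000, KSh 38,000, KSh 39,000, KSh 41,000, KSh 52,000, KSh 63,000, KSh 73,000 (q = 8 of N = 11).
Log gaps: ln(83000/21000) = 1.3743; ln(83000/29000) = 1.0515; ln(83000/38000) = 0.7813; ln(83000/39000) = 0.7553; ln(83000/41000) = 0.7053; ln(83000/52000) = 0.4676; ln(83000/63000) = 0.2757; ln(83000/73000) = 0.1284.
W = 5.539349 / 11 = 0.5036.

0.5036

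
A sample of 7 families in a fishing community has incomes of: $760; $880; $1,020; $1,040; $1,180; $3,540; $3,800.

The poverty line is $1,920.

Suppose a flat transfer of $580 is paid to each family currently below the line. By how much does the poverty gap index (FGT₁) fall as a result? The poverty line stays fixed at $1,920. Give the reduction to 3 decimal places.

0.216

Before: below the line — $760, $880, $1,020, $1,040, $1,180; poverty gap index (FGT₁) = 0.35119.
After the $580 transfer: below the line — $1,340, $1,460, $1,600, $1,620, $1,760; poverty gap index (FGT₁) = 0.13542.
Reduction = 0.35119 − 0.13542 = 0.216.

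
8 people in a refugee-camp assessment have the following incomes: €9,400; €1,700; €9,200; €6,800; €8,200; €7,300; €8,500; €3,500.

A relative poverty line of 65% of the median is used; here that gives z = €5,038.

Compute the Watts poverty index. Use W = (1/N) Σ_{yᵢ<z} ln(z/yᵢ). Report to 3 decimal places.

0.181

Below z: €1,700, €3,500 (q = 2 of N = 8).
Log gaps: ln(5038/1700) = 1.0864; ln(5038/3500) = 0.3642.
W = 1.450627 / 8 = 0.181.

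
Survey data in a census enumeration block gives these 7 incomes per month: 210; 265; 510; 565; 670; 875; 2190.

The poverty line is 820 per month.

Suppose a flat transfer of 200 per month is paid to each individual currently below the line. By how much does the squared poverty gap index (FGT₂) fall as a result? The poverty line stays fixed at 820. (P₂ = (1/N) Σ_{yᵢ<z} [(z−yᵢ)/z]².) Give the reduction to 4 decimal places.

0.1178

Before: below the line — 210, 265, 510, 565, 670; squared poverty gap index (FGT₂) = 0.183511.
After the 200 transfer: below the line — 410, 465, 710, 765; squared poverty gap index (FGT₂) = 0.065703.
Reduction = 0.183511 − 0.065703 = 0.1178.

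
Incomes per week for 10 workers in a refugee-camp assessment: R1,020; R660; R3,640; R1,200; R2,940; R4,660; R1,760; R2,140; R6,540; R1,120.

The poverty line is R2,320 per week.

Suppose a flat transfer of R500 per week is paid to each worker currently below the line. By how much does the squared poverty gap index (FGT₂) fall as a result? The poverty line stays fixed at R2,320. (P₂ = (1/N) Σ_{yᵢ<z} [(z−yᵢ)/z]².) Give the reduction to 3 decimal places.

Before: below the line — R660, R1,020, R1,120, R1,200, R1,760, R2,140; squared poverty gap index (FGT₂) = 0.13908.
After the R500 transfer: below the line — R1,160, R1,520, R1,620, R1,700, R2,260; squared poverty gap index (FGT₂) = 0.05320.
Reduction = 0.13908 − 0.05320 = 0.086.

0.086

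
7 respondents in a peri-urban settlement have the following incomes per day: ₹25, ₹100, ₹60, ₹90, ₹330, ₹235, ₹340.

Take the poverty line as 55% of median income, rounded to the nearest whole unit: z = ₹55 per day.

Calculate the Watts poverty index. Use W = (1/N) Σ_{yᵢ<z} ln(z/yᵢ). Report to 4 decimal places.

Below the line: ₹25 (q = 1 of N = 7).
Log gaps: ln(55/25) = 0.7885.
W = 0.788457 / 7 = 0.1126.

0.1126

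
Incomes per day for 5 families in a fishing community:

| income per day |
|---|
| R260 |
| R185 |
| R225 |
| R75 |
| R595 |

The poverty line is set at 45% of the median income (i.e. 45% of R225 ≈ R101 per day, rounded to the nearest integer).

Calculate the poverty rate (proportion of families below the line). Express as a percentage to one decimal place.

1 of the 5 families have income below R101.
H = 1/5 = 20.0%.

20.0%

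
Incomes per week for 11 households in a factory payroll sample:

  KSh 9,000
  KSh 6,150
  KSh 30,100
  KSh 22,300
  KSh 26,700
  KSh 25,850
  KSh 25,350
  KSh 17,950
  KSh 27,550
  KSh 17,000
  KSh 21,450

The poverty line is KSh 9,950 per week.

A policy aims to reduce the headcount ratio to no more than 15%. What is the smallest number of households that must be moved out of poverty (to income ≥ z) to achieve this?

2 of the 11 households are poor, so H = 2/11 = 0.182.
A headcount ratio of at most 15% allows at most ⌊0.15 × 11⌋ = 1 poor households.
So at least 2 − 1 = 1 must be lifted.

1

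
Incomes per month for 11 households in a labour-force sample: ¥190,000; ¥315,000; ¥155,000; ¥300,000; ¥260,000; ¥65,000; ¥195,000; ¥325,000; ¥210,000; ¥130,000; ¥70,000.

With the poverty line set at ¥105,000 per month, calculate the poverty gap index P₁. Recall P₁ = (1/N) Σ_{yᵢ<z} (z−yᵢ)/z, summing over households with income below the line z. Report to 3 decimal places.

Below the line: ¥65,000, ¥70,000 (q = 2 of N = 11).
Normalized shortfalls: (105000−65000)/105000 = 0.3810; (105000−70000)/105000 = 0.3333.
Σ = 0.714286. Dividing by the full population N = 11 gives P₁ = 0.065.

0.065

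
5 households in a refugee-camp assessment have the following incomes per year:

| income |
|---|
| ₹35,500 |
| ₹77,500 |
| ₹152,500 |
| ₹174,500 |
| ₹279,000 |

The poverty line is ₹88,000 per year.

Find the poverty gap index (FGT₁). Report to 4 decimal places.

Below z: ₹35,500, ₹77,500 (q = 2 of N = 5).
Relative gaps: (88000−35500)/88000 = 0.5966; (88000−77500)/88000 = 0.1193.
Σ = 0.715909. Dividing by the full population N = 5 gives P₁ = 0.1432.

0.1432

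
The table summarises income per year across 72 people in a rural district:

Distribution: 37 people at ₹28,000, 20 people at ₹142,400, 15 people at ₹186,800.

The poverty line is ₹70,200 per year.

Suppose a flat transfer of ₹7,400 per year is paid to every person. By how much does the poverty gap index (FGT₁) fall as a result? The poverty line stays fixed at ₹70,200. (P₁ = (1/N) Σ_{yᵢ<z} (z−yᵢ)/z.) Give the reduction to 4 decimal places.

0.0542

Before: below the line — 37×₹28,000; poverty gap index (FGT₁) = 0.308919.
After the ₹7,400 transfer: below the line — 37×₹35,400; poverty gap index (FGT₁) = 0.254748.
Reduction = 0.308919 − 0.254748 = 0.0542.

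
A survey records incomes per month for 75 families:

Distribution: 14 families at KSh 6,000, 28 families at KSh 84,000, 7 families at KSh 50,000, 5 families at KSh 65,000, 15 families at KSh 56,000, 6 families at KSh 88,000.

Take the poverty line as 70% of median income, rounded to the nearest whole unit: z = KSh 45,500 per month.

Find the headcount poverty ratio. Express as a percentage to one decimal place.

18.7%

14 of the 75 families have income below KSh 45,500.
H = 14/75 = 18.7%.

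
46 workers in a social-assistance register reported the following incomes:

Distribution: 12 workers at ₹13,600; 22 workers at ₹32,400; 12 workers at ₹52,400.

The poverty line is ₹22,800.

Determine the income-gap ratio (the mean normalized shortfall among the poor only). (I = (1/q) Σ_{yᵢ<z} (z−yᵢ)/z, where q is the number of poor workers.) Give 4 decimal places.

Incomes under z: 12×₹13,600 (q = 12 of N = 46).
Shortfall ratios (z−y)/z: 0.4035 (×12); sum = 4.842105.
I averages over the q = 12 poor units only: 4.842105 / 12 = 0.4035.

0.4035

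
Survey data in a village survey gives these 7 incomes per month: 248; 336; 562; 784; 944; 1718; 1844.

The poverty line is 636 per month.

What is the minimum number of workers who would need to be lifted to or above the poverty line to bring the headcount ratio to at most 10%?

3

3 of the 7 workers are poor, so H = 3/7 = 0.429.
A headcount ratio of at most 10% allows at most ⌊0.10 × 7⌋ = 0 poor workers.
So at least 3 − 0 = 3 must be lifted.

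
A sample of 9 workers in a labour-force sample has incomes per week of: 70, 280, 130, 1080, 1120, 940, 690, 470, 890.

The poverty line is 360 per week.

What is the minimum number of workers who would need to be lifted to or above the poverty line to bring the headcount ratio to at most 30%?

Currently q = 3 of N = 9 are below the line (H = 0.333).
A headcount ratio of at most 30% allows at most ⌊0.30 × 9⌋ = 2 poor workers.
So at least 3 − 2 = 1 must be lifted.

1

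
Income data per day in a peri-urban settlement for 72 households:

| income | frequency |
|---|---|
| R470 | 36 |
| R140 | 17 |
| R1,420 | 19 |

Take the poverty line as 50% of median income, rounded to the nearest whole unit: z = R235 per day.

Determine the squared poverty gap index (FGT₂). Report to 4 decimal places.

Below z: 17×R140 (q = 17 of N = 72).
Normalized shortfalls: (235−140)/235 = 0.4043 (×17).
Squared: 0.1634 (×17).
Sum = 2.778180; P₂ = 2.778180 / 72 = 0.0386.

0.0386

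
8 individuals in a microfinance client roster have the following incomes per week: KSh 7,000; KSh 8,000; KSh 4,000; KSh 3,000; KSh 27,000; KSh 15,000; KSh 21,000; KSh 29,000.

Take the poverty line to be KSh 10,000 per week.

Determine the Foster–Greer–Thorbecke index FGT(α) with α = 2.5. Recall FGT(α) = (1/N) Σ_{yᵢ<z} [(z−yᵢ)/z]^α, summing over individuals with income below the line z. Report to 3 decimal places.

Incomes under z: KSh 3,000, KSh 4,000, KSh 7,000, KSh 8,000 (q = 4 of N = 8).
Gap ratios (z−y)/z: (10000−3000)/10000 = 0.7000; (10000−4000)/10000 = 0.6000; (10000−7000)/10000 = 0.3000; (10000−8000)/10000 = 0.2000.
Raised to α = 2.5: 0.40996; 0.27885; 0.04930; 0.01789.
Sum = 0.756002; FGT(2.5) = 0.756002 / 8 = 0.095.

0.095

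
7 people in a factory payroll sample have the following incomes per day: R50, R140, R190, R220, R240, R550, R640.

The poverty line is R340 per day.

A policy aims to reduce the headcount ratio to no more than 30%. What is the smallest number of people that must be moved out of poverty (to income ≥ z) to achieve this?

3

5 of the 7 people are poor, so H = 5/7 = 0.714.
A headcount ratio of at most 30% allows at most ⌊0.30 × 7⌋ = 2 poor people.
So at least 5 − 2 = 3 must be lifted.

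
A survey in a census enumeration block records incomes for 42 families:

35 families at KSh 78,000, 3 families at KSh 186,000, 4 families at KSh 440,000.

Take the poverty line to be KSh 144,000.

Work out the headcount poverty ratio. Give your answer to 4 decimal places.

35 of the 42 families have income below KSh 144,000.
H = 35/42 = 0.8333.

0.8333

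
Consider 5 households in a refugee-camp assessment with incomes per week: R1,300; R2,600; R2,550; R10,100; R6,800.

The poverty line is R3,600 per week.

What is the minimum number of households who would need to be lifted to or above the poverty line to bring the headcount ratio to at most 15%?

Currently q = 3 of N = 5 are below the line (H = 0.600).
A headcount ratio of at most 15% allows at most ⌊0.15 × 5⌋ = 0 poor households.
So at least 3 − 0 = 3 must be lifted.

3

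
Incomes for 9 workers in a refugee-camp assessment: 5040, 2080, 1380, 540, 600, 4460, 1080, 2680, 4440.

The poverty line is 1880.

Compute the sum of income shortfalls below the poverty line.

3920

Below z: 540, 600, 1080, 1380 (q = 4 of N = 9).
Individual gaps: 1880−540 = 1340; 1880−600 = 1280; 1880−1080 = 800; 1880−1380 = 500.
Aggregate gap = 3920.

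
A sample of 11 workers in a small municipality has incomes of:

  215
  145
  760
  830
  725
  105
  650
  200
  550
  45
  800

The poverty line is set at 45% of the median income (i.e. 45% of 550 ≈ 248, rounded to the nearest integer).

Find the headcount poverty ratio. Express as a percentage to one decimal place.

5 of the 11 workers have income below 248.
H = 5/11 = 45.5%.

45.5%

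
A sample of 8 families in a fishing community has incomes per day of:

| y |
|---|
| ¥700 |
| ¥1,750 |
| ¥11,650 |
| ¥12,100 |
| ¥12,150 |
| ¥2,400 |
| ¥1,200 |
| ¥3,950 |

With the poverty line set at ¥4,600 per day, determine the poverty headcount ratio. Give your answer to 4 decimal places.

5 of the 8 families have income below ¥4,600.
H = 5/8 = 0.6250.

0.6250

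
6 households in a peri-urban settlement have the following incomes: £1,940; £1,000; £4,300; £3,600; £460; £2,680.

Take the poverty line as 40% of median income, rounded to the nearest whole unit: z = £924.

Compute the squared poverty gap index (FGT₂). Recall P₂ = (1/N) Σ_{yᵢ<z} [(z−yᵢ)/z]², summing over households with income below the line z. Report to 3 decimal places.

0.042

Below z: £460 (q = 1 of N = 6).
Gap ratios (z−y)/z: (924−460)/924 = 0.5022.
Squared: 0.2522.
Sum = 0.252169; P₂ = 0.252169 / 6 = 0.042.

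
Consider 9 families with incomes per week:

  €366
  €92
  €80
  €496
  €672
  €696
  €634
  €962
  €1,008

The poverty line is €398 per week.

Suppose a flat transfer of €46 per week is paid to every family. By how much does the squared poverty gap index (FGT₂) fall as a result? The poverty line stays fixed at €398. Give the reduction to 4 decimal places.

0.0380

Before: below the line — €80, €92, €366; squared poverty gap index (FGT₂) = 0.137331.
After the €46 transfer: below the line — €126, €138; squared poverty gap index (FGT₂) = 0.099313.
Reduction = 0.137331 − 0.099313 = 0.0380.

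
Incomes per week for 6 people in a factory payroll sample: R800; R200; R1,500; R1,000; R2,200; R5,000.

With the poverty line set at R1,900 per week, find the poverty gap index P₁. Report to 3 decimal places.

Below the line: R200, R800, R1,000, R1,500 (q = 4 of N = 6).
Gap ratios (z−y)/z: (1900−200)/1900 = 0.8947; (1900−800)/1900 = 0.5789; (1900−1000)/1900 = 0.4737; (1900−1500)/1900 = 0.2105.
Sum of shortfalls = 2.157895; P₁ averages over all N: 2.157895 / 6 = 0.360.

0.360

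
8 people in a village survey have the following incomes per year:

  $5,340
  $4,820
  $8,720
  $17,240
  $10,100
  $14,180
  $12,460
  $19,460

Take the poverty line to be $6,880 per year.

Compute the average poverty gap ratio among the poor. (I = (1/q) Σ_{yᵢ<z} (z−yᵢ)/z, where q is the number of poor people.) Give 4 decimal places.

Below the line: $4,820, $5,340 (q = 2 of N = 8).
Shortfall ratios (z−y)/z: 0.2994, 0.2238; sum = 0.523256.
The income-gap ratio divides by q (the poor only): 0.523256 / 2 = 0.2616.

0.2616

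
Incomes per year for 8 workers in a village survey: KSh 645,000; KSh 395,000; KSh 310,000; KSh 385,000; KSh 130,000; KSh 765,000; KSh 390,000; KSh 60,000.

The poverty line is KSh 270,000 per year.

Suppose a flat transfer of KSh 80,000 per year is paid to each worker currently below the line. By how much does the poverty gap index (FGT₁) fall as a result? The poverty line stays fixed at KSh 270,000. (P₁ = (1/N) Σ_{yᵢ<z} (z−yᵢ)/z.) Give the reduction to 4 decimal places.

0.0741

Before: below the line — KSh 60,000, KSh 130,000; poverty gap index (FGT₁) = 0.162037.
After the KSh 80,000 transfer: below the line — KSh 140,000, KSh 210,000; poverty gap index (FGT₁) = 0.087963.
Reduction = 0.162037 − 0.087963 = 0.0741.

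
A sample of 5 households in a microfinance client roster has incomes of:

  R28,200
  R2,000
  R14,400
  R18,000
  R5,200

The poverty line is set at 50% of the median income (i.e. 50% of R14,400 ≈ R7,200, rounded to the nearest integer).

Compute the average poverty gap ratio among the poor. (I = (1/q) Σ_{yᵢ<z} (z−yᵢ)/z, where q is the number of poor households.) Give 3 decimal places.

0.500

Below the line: R2,000, R5,200 (q = 2 of N = 5).
Shortfall ratios (z−y)/z: 0.7222, 0.2778; sum = 1.000000.
I averages over the q = 2 poor units only: 1.000000 / 2 = 0.500.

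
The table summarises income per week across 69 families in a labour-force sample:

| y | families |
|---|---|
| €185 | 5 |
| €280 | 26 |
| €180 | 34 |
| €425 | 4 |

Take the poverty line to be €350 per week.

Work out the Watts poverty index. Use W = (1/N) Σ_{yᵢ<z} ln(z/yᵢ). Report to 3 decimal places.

0.458

Poor units: 34×€180, 5×€185, 26×€280 (q = 65 of N = 69).
Log shortfalls: ln(350/180) = 0.6650 (×34); ln(350/185) = 0.6376 (×5); ln(350/280) = 0.2231 (×26).
W = 31.598813 / 69 = 0.458.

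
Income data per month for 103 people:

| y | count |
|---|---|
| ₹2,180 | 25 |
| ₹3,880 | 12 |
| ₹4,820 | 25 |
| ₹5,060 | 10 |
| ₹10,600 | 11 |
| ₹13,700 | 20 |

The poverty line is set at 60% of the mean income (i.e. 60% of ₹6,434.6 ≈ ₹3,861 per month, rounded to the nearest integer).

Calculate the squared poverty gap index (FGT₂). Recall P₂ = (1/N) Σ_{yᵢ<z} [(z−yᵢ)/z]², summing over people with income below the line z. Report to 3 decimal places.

Below z: 25×₹2,180 (q = 25 of N = 103).
Gap ratios (z−y)/z: (3861−2180)/3861 = 0.4354 (×25).
Squared: 0.1896 (×25).
Sum = 4.738881; P₂ = 4.738881 / 103 = 0.046.

0.046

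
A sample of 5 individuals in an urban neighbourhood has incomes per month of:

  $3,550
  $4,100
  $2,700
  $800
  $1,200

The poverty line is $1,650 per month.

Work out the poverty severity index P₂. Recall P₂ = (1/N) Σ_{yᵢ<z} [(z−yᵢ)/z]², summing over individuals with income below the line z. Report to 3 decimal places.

0.068

Below z: $800, $1,200 (q = 2 of N = 5).
Gap ratios (z−y)/z: (1650−800)/1650 = 0.5152; (1650−1200)/1650 = 0.2727.
Squared: 0.2654; 0.0744.
Sum = 0.339761; P₂ = 0.339761 / 5 = 0.068.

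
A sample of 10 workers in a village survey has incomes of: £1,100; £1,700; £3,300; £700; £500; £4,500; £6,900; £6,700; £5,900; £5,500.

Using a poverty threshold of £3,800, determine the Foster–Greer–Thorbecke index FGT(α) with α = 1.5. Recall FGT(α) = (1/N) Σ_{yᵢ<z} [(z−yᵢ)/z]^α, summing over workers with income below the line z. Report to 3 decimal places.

0.260

Below the line: £500, £700, £1,100, £1,700, £3,300 (q = 5 of N = 10).
Relative gaps: (3800−500)/3800 = 0.8684; (3800−700)/3800 = 0.8158; (3800−1100)/3800 = 0.7105; (3800−1700)/3800 = 0.5526; (3800−3300)/3800 = 0.1316.
Raised to α = 1.5: 0.80927; 0.73683; 0.59892; 0.41082; 0.04773.
Sum = 2.603576; FGT(1.5) = 2.603576 / 10 = 0.260.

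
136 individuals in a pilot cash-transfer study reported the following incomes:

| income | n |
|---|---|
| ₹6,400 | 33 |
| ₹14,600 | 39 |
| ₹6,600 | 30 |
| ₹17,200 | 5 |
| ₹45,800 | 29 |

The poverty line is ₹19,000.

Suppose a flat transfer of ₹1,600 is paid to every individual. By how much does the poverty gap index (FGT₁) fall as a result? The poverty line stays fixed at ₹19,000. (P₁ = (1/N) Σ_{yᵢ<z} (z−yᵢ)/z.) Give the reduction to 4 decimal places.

Before: below the line — 33×₹6,400, 30×₹6,600, 39×₹14,600, 5×₹17,200; poverty gap index (FGT₁) = 0.374768.
After the ₹1,600 transfer: below the line — 33×₹8,000, 30×₹8,200, 39×₹16,200, 5×₹18,800; poverty gap index (FGT₁) = 0.308514.
Reduction = 0.374768 − 0.308514 = 0.0663.

0.0663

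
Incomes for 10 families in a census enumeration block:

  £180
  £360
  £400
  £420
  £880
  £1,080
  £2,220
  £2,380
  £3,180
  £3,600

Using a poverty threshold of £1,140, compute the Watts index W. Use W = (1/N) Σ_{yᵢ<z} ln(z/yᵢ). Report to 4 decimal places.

0.5357

Below the line: £180, £360, £400, £420, £880, £1,080 (q = 6 of N = 10).
Log gaps: ln(1140/180) = 1.8458; ln(1140/360) = 1.1527; ln(1140/400) = 1.0473; ln(1140/420) = 0.9985; ln(1140/880) = 0.2589; ln(1140/1080) = 0.0541.
W = 5.357283 / 10 = 0.5357.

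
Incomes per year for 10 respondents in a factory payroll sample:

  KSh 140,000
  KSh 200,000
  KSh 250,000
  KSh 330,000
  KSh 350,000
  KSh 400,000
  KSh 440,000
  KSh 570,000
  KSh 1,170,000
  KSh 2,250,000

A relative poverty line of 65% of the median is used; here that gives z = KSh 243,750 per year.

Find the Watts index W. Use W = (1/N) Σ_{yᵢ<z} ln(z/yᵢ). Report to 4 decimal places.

Below the line: KSh 140,000, KSh 200,000 (q = 2 of N = 10).
ln(z/y) terms: ln(243750/140000) = 0.5545; ln(243750/200000) = 0.1978.
W = 0.752326 / 10 = 0.0752.

0.0752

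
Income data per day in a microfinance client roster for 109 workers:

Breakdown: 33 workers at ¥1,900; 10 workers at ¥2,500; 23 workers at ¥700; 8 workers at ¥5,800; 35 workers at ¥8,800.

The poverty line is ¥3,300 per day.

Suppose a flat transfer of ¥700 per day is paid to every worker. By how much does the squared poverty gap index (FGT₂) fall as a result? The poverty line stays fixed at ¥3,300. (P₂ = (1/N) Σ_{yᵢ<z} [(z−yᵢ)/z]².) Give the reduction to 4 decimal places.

0.1072

Before: below the line — 23×¥700, 33×¥1,900, 10×¥2,500; squared poverty gap index (FGT₂) = 0.190866.
After the ¥700 transfer: below the line — 23×¥1,400, 33×¥2,600, 10×¥3,200; squared poverty gap index (FGT₂) = 0.083656.
Reduction = 0.190866 − 0.083656 = 0.1072.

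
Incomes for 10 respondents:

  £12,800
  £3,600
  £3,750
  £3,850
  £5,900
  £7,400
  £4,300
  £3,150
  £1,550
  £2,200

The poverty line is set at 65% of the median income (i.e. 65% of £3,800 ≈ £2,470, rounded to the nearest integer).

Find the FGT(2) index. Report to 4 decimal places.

0.0151

Incomes under z: £1,550, £2,200 (q = 2 of N = 10).
Shortfall ratios: (2470−1550)/2470 = 0.3725; (2470−2200)/2470 = 0.1093.
Squared: 0.1387; 0.0119.
Sum = 0.150683; P₂ = 0.150683 / 10 = 0.0151.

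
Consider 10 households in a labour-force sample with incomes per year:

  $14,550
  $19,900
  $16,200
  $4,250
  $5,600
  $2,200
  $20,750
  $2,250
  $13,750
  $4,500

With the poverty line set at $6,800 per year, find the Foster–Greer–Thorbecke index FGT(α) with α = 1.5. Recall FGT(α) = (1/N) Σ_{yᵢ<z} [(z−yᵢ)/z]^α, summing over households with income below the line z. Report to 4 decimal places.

Below the line: $2,200, $2,250, $4,250, $4,500, $5,600 (q = 5 of N = 10).
Shortfall ratios: (6800−2200)/6800 = 0.6765; (6800−2250)/6800 = 0.6691; (6800−4250)/6800 = 0.3750; (6800−4500)/6800 = 0.3382; (6800−5600)/6800 = 0.1765.
Raised to α = 1.5: 0.55638; 0.54734; 0.22964; 0.19671; 0.07413.
Sum = 1.604201; FGT(1.5) = 1.604201 / 10 = 0.1604.

0.1604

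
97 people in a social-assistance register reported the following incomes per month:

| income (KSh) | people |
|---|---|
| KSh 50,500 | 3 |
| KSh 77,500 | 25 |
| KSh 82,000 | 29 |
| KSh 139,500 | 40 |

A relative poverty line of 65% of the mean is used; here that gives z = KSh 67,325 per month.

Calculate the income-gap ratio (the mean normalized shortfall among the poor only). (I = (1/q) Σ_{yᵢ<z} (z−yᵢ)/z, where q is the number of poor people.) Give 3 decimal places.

Below the line: 3×KSh 50,500 (q = 3 of N = 97).
Shortfall ratios (z−y)/z: 0.2499 (×3); sum = 0.749722.
I averages over the q = 3 poor units only: 0.749722 / 3 = 0.250.

0.250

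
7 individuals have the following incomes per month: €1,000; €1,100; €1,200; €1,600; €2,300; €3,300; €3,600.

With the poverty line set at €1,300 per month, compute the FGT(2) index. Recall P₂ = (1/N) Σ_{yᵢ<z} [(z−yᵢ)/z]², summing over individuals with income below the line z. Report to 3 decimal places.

Poor units: €1,000, €1,100, €1,200 (q = 3 of N = 7).
Shortfall ratios: (1300−1000)/1300 = 0.2308; (1300−1100)/1300 = 0.1538; (1300−1200)/1300 = 0.0769.
Squared: 0.0533; 0.0237; 0.0059.
Sum = 0.082840; P₂ = 0.082840 / 7 = 0.012.

0.012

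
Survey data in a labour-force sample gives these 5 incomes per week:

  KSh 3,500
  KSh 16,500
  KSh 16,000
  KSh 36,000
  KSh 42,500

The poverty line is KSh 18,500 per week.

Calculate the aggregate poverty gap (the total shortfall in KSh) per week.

Poor units: KSh 3,500, KSh 16,000, KSh 16,500 (q = 3 of N = 5).
Individual gaps: 18500−3500 = 15000; 18500−16000 = 2500; 18500−16500 = 2000.
Aggregate gap = KSh 19,500.

KSh 19,500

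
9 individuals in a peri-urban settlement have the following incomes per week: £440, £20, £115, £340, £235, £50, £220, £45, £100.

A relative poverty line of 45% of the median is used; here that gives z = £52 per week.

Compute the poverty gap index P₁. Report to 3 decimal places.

0.088

Below the line: £20, £45, £50 (q = 3 of N = 9).
Gap ratios (z−y)/z: (52−20)/52 = 0.6154; (52−45)/52 = 0.1346; (52−50)/52 = 0.0385.
Sum of shortfalls = 0.788462; P₁ averages over all N: 0.788462 / 9 = 0.088.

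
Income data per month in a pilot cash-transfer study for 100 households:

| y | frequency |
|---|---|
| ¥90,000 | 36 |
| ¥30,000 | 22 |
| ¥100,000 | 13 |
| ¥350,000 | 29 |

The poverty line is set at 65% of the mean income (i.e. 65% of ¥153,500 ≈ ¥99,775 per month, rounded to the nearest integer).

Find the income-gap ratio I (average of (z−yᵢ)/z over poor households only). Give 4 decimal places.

Poor units: 22×¥30,000, 36×¥90,000 (q = 58 of N = 100).
Relative gaps: 0.6993 (×22), 0.0980 (×36); sum = 18.912052.
I averages over the q = 58 poor units only: 18.912052 / 58 = 0.3261.

0.3261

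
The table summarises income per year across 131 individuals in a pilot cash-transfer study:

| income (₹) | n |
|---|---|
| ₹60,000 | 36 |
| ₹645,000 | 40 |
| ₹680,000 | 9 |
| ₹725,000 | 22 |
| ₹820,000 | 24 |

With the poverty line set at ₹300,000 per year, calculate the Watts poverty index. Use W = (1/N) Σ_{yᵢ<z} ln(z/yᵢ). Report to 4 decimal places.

0.4423

Poor units: 36×₹60,000 (q = 36 of N = 131).
Log shortfalls: ln(300000/60000) = 1.6094 (×36).
W = 57.939765 / 131 = 0.4423.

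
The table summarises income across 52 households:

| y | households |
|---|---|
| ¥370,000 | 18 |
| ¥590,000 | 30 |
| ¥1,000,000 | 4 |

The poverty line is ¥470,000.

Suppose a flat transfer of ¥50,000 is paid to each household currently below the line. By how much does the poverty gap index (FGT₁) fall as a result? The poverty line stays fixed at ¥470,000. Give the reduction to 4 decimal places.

Before: below the line — 18×¥370,000; poverty gap index (FGT₁) = 0.073650.
After the ¥50,000 transfer: below the line — 18×¥420,000; poverty gap index (FGT₁) = 0.036825.
Reduction = 0.073650 − 0.036825 = 0.0368.

0.0368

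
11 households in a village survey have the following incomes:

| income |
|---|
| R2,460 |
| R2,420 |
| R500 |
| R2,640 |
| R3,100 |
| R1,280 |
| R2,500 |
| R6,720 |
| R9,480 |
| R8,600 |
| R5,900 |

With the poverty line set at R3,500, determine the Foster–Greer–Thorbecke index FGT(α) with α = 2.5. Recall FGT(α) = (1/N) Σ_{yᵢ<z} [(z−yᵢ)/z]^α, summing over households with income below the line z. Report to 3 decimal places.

Below z: R500, R1,280, R2,420, R2,460, R2,500, R2,640, R3,100 (q = 7 of N = 11).
Normalized shortfalls: (3500−500)/3500 = 0.8571; (3500−1280)/3500 = 0.6343; (3500−2420)/3500 = 0.3086; (3500−2460)/3500 = 0.2971; (3500−2500)/3500 = 0.2857; (3500−2640)/3500 = 0.2457; (3500−3100)/3500 = 0.1143.
Raised to α = 2.5: 0.68019; 0.32041; 0.05289; 0.04813; 0.04363; 0.02993; 0.00442.
Sum = 1.179608; FGT(2.5) = 1.179608 / 11 = 0.107.

0.107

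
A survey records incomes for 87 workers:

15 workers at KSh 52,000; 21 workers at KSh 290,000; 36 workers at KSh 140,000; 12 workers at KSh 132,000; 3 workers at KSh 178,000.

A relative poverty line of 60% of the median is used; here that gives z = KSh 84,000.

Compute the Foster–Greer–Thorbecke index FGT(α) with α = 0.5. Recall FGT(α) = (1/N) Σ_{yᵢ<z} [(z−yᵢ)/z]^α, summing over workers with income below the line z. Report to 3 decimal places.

0.106

Below the line: 15×KSh 52,000 (q = 15 of N = 87).
Gap ratios (z−y)/z: (84000−52000)/84000 = 0.3810 (×15).
Raised to α = 0.5: 0.61721 (×15).
Sum = 9.258201; FGT(0.5) = 9.258201 / 87 = 0.106.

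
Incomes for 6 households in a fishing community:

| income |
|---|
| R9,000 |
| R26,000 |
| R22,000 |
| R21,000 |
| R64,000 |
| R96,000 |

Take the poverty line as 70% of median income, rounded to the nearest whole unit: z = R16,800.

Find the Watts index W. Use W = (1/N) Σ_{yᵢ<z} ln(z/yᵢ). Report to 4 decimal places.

0.1040

Poor units: R9,000 (q = 1 of N = 6).
ln(z/y) terms: ln(16800/9000) = 0.6242.
W = 0.624154 / 6 = 0.1040.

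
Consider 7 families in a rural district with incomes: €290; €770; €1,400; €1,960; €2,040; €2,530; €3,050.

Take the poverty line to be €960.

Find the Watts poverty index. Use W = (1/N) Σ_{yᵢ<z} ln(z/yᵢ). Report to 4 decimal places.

0.2025

Incomes under z: €290, €770 (q = 2 of N = 7).
ln(z/y) terms: ln(960/290) = 1.1971; ln(960/770) = 0.2205.
W = 1.417595 / 7 = 0.2025.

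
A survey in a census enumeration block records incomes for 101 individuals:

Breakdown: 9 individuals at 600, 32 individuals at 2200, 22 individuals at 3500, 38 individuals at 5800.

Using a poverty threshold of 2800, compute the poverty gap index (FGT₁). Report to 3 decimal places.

Incomes under z: 9×600, 32×2200 (q = 41 of N = 101).
Gap ratios (z−y)/z: (2800−600)/2800 = 0.7857 (×9); (2800−2200)/2800 = 0.2143 (×32).
Sum of shortfalls = 13.928571; P₁ averages over all N: 13.928571 / 101 = 0.138.

0.138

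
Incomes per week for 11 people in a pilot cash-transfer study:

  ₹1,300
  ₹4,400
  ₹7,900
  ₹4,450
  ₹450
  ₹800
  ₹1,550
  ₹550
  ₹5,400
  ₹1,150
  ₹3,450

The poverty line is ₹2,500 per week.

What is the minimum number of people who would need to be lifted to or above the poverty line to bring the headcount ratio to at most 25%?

4

6 of the 11 people are poor, so H = 6/11 = 0.545.
A headcount ratio of at most 25% allows at most ⌊0.25 × 11⌋ = 2 poor people.
So at least 6 − 2 = 4 must be lifted.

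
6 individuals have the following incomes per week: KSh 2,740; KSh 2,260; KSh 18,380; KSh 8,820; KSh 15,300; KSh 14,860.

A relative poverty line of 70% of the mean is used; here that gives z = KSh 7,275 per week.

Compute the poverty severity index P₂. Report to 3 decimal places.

Incomes under z: KSh 2,260, KSh 2,740 (q = 2 of N = 6).
Relative gaps: (7275−2260)/7275 = 0.6893; (7275−2740)/7275 = 0.6234.
Squared: 0.4752; 0.3886.
Sum = 0.863787; P₂ = 0.863787 / 6 = 0.144.

0.144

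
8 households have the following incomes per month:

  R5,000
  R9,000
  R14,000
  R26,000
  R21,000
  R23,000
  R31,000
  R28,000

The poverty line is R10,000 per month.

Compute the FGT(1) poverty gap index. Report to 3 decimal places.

0.075

Incomes under z: R5,000, R9,000 (q = 2 of N = 8).
Normalized shortfalls: (10000−5000)/10000 = 0.5000; (10000−9000)/10000 = 0.1000.
Sum of shortfalls = 0.600000; P₁ averages over all N: 0.600000 / 8 = 0.075.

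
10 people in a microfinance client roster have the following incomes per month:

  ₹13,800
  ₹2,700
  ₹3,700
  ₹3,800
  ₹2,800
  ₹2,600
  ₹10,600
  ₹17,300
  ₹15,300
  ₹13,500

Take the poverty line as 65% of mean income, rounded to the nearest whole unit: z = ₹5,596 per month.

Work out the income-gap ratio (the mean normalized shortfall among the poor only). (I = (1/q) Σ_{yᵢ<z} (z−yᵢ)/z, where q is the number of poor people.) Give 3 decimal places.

Poor units: ₹2,600, ₹2,700, ₹2,800, ₹3,700, ₹3,800 (q = 5 of N = 10).
Shortfall ratios (z−y)/z: 0.5354, 0.5175, 0.4996, 0.3388, 0.3209; sum = 2.212294.
I averages over the q = 5 poor units only: 2.212294 / 5 = 0.442.

0.442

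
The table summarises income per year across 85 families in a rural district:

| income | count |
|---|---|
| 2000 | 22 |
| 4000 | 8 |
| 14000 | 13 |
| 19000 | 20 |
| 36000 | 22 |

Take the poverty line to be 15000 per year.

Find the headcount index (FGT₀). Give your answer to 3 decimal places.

0.506

43 of the 85 families have income below 15000.
H = 43/85 = 0.506.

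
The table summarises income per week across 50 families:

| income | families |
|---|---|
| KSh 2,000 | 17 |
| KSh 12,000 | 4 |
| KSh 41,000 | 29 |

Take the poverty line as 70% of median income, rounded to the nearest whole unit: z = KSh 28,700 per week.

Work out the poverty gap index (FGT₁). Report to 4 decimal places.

Below the line: 17×KSh 2,000, 4×KSh 12,000 (q = 21 of N = 50).
Gap ratios (z−y)/z: (28700−2000)/28700 = 0.9303 (×17); (28700−12000)/28700 = 0.5819 (×4).
Sum of shortfalls = 18.142857; P₁ averages over all N: 18.142857 / 50 = 0.3629.

0.3629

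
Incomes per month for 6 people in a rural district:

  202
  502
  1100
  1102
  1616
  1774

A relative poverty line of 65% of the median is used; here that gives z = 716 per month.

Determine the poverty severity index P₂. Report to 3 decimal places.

Below z: 202, 502 (q = 2 of N = 6).
Relative gaps: (716−202)/716 = 0.7179; (716−502)/716 = 0.2989.
Squared: 0.5153; 0.0893.
Sum = 0.604678; P₂ = 0.604678 / 6 = 0.101.

0.101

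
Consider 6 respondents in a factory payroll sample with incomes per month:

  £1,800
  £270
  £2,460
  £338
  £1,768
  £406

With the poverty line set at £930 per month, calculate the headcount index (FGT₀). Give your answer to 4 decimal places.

0.5000

3 of the 6 respondents have income below £930.
H = 3/6 = 0.5000.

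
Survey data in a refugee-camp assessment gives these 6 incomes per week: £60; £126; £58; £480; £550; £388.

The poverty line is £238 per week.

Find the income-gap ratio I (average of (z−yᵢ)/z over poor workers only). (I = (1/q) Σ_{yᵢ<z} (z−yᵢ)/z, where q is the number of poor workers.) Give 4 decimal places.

Below z: £58, £60, £126 (q = 3 of N = 6).
Relative gaps: 0.7563, 0.7479, 0.4706; sum = 1.974790.
The income-gap ratio divides by q (the poor only): 1.974790 / 3 = 0.6583.

0.6583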